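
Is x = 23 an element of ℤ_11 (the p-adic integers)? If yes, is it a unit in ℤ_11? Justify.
x ∈ ℤ_11^× (unit); v_11(x) = 0

ℤ_11 = {x ∈ ℚ_11 : v_11(x) ≥ 0} and ℤ_11^× = {x ∈ ℤ_11 : v_11(x) = 0}. Here v_11(23) = v_11(num) − v_11(den) = 0; compare against these criteria.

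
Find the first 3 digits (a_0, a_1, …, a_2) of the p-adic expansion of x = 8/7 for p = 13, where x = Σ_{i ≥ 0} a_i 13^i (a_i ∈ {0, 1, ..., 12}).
(a_0, …, a_2) = (3, 11, 1)

v_13(8/7) = 0 (numerator and denominator both coprime to 13), so x ∈ ℤ_13^×. Compute digits iteratively via a_i = x_i mod 13, x_{i+1} = (x_i − a_i)/13, with x_0 = x:
  x_0 = 8/7;  a_0 = 3;  x_1 = (x_0 − 3)/13 = -1/7
  x_1 = -1/7;  a_1 = 11;  x_2 = (x_1 − 11)/13 = -6/7
  x_2 = -6/7;  a_2 = 1;  x_3 = (x_2 − 1)/13 = -1/7
Digits: (3, 11, 1).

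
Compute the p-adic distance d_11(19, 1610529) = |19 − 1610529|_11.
d_11(19, 1610529) = 1/161051

Step 1 — x − y = 19 − 1610529 = -1610510. Step 2 — v_11(-1610510) = 5 (factor: -1610510 = −(11^5 · 10); the sign does not affect v_p). Step 3 — |x − y|_11 = 11^{-5} = 1/161051.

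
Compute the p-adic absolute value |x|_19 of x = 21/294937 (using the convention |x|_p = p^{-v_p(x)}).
|21/294937|_19 = 6859

Step 1 — compute v_19(x) by factoring powers of 19 out of the numerator and denominator: v_19(21/294937) = -3. Step 2 — apply |x|_p = p^{-v_p(x)} = 19^{3} = 6859.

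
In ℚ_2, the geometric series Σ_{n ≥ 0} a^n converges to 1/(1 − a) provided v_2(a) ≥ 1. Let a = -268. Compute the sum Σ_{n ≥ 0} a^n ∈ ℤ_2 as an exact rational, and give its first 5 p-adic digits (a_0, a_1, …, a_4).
Σ a^n = 1/(1 − a) = 1/269;  first 5 digits = (1, 0, 1, 0, 0)

v_2(a) = 2 ≥ 1, so the series converges in ℤ_2 to 1/(1 − a) = 1/(1 − (-268)) = 1/269. Expand this rational in ℤ_2: compute digits iteratively via d_i = x_i mod 2, x_{i+1} = (x_i − d_i)/2. The first 5 digits are (1, 0, 1, 0, 0).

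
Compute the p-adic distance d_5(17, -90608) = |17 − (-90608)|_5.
d_5(17, -90608) = 1/3125

Step 1 — x − y = 17 − (-90608) = 90625. Step 2 — v_5(90625) = 5 (factor: 90625 = (5^5 · 29); the sign does not affect v_p). Step 3 — |x − y|_5 = 5^{-5} = 1/3125.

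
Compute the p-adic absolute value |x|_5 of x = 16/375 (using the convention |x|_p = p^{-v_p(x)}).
|16/375|_5 = 125

Step 1 — compute v_5(x) by factoring powers of 5 out of the numerator and denominator: v_5(16/375) = -3. Step 2 — apply |x|_p = p^{-v_p(x)} = 5^{3} = 125.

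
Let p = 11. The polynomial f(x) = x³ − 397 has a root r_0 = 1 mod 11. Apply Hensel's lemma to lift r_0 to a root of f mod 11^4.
r_3 = 9329 (mod 14641)

Hensel: r_{i+1} = r_i − f(r_i)/f′(r_i) mod 11^{i+2}, where f′(x) = 3x². Iterate:
  r_0 = 1 (mod 11)
  r_1 = 12 (mod 121)
  r_2 = 12 (mod 1331)
  r_3 = 9329 (mod 14641)
Final: r = 9329 with f(r) ≡ 0 mod 11^4.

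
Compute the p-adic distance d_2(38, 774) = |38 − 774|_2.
d_2(38, 774) = 1/32

Step 1 — x − y = 38 − 774 = -736. Step 2 — v_2(-736) = 5 (factor: -736 = −(2^5 · 23); the sign does not affect v_p). Step 3 — |x − y|_2 = 2^{-5} = 1/32.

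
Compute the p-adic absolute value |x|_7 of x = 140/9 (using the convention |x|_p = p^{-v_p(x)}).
|140/9|_7 = 1/7

Step 1 — compute v_7(x) by factoring powers of 7 out of the numerator and denominator: v_7(140/9) = 1. Step 2 — apply |x|_p = p^{-v_p(x)} = 7^{-1} = 1/7.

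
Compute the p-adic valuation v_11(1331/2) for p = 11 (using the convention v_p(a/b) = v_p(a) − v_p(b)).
v_11(1331/2) = 3

Factor powers of 11 from the numerator and denominator of the reduced fraction: 1331 = 11^3 · 1 and 2 = 11^0 · 2. Apply v_p(a/b) = v_p(a) − v_p(b): v_11(1331/2) = 3 − 0 = 3.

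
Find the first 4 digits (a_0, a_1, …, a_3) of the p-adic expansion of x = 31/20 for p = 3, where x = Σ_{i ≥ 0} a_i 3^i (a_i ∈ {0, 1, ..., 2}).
(a_0, …, a_3) = (2, 0, 1, 1)

v_3(31/20) = 0 (numerator and denominator both coprime to 3), so x ∈ ℤ_3^×. Compute digits iteratively via a_i = x_i mod 3, x_{i+1} = (x_i − a_i)/3, with x_0 = x:
  x_0 = 31/20;  a_0 = 2;  x_1 = (x_0 − 2)/3 = -3/20
  x_1 = -3/20;  a_1 = 0;  x_2 = (x_1 − 0)/3 = -1/20
  x_2 = -1/20;  a_2 = 1;  x_3 = (x_2 − 1)/3 = -7/20
  x_3 = -7/20;  a_3 = 1;  x_4 = (x_3 − 1)/3 = -9/20
Digits: (2, 0, 1, 1).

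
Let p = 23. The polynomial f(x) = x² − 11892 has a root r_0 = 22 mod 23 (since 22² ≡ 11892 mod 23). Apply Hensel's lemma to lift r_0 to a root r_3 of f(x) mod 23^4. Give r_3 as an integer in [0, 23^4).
r_3 = 58327 (mod 279841)

Hensel's recurrence: r_{i+1} = r_i − f(r_i)·(f′(r_i))^{-1} mod 23^{i+2}, with f′(x) = 2x. Iterate:
  r_0 = 22 (mod 23)
  r_1 = 137 (mod 529)
  r_2 = 9659 (mod 12167)
  r_3 = 58327 (mod 279841)
Final: r_3 = 58327, and one checks f(r_3) ≡ 0 mod 23^4.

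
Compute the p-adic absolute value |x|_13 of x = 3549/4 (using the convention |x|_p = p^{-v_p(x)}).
|3549/4|_13 = 1/169

Step 1 — compute v_13(x) by factoring powers of 13 out of the numerator and denominator: v_13(3549/4) = 2. Step 2 — apply |x|_p = p^{-v_p(x)} = 13^{-2} = 1/169.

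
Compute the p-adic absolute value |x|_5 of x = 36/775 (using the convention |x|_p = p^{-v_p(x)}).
|36/775|_5 = 25

Step 1 — compute v_5(x) by factoring powers of 5 out of the numerator and denominator: v_5(36/775) = -2. Step 2 — apply |x|_p = p^{-v_p(x)} = 5^{2} = 25.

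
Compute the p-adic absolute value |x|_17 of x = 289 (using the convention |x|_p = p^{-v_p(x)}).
|289|_17 = 1/289

Step 1 — compute v_17(x) by factoring powers of 17 out of the numerator and denominator: v_17(289) = 2. Step 2 — apply |x|_p = p^{-v_p(x)} = 17^{-2} = 1/289.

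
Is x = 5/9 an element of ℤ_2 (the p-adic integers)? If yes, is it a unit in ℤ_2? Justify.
x ∈ ℤ_2^× (unit); v_2(x) = 0

ℤ_2 = {x ∈ ℚ_2 : v_2(x) ≥ 0} and ℤ_2^× = {x ∈ ℤ_2 : v_2(x) = 0}. Here v_2(5/9) = v_2(num) − v_2(den) = 0; compare against these criteria.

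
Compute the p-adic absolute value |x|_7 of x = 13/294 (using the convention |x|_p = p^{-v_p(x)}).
|13/294|_7 = 49

Step 1 — compute v_7(x) by factoring powers of 7 out of the numerator and denominator: v_7(13/294) = -2. Step 2 — apply |x|_p = p^{-v_p(x)} = 7^{2} = 49.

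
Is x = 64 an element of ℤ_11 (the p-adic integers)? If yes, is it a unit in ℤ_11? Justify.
x ∈ ℤ_11^× (unit); v_11(x) = 0

ℤ_11 = {x ∈ ℚ_11 : v_11(x) ≥ 0} and ℤ_11^× = {x ∈ ℤ_11 : v_11(x) = 0}. Here v_11(64) = v_11(num) − v_11(den) = 0; compare against these criteria.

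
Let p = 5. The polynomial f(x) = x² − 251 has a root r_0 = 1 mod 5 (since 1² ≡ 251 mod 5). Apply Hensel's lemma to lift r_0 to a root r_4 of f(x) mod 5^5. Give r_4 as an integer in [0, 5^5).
r_4 = 126 (mod 3125)

Hensel's recurrence: r_{i+1} = r_i − f(r_i)·(f′(r_i))^{-1} mod 5^{i+2}, with f′(x) = 2x. Iterate:
  r_0 = 1 (mod 5)
  r_1 = 1 (mod 25)
  r_2 = 1 (mod 125)
  r_3 = 126 (mod 625)
  r_4 = 126 (mod 3125)
Final: r_4 = 126, and one checks f(r_4) ≡ 0 mod 5^5.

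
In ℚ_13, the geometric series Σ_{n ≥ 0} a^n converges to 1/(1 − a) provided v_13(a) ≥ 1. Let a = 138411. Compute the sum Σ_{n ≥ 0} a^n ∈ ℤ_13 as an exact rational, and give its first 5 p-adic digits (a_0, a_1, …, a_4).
Σ a^n = 1/(1 − a) = -1/138410;  first 5 digits = (1, 0, 0, 11, 4)

v_13(a) = 3 ≥ 1, so the series converges in ℤ_13 to 1/(1 − a) = 1/(1 − 138411) = -1/138410. Expand this rational in ℤ_13: compute digits iteratively via d_i = x_i mod 13, x_{i+1} = (x_i − d_i)/13. The first 5 digits are (1, 0, 0, 11, 4).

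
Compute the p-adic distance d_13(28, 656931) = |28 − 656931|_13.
d_13(28, 656931) = 1/28561

Step 1 — x − y = 28 − 656931 = -656903. Step 2 — v_13(-656903) = 4 (factor: -656903 = −(13^4 · 23); the sign does not affect v_p). Step 3 — |x − y|_13 = 13^{-4} = 1/28561.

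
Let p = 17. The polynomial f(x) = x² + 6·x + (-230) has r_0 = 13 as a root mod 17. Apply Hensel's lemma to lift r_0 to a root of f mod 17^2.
r_1 = 166 (mod 289)

Hensel: r_{i+1} = r_i − f(r_i)·(f′(r_i))^{-1} mod 17^{i+2}, f′(x) = 2x + 6. Iterate:
  r_0 = 13 (mod 17)
  r_1 = 166 (mod 289)
Final: r = 166 satisfies f(r) ≡ 0 mod 17^2.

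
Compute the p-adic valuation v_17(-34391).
v_17(-34391) = 3

v_17(n) is the largest exponent k such that 17^k divides n. Factor out: -34391 = -17^3 · 7. (Sign doesn't affect v_p.) So v_17(-34391) = 3.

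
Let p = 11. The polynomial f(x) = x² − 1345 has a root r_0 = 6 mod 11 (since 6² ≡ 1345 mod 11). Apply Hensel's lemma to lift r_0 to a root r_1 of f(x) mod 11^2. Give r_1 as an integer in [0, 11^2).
r_1 = 105 (mod 121)

Hensel's recurrence: r_{i+1} = r_i − f(r_i)·(f′(r_i))^{-1} mod 11^{i+2}, with f′(x) = 2x. Iterate:
  r_0 = 6 (mod 11)
  r_1 = 105 (mod 121)
Final: r_1 = 105, and one checks f(r_1) ≡ 0 mod 11^2.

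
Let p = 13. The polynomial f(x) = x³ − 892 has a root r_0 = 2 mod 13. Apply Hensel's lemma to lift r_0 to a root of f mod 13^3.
r_2 = 1146 (mod 2197)

Hensel: r_{i+1} = r_i − f(r_i)/f′(r_i) mod 13^{i+2}, where f′(x) = 3x². Iterate:
  r_0 = 2 (mod 13)
  r_1 = 132 (mod 169)
  r_2 = 1146 (mod 2197)
Final: r = 1146 with f(r) ≡ 0 mod 13^3.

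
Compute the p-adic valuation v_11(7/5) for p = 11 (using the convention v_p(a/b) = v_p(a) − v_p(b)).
v_11(7/5) = 0

Factor powers of 11 from the numerator and denominator of the reduced fraction: 7 = 11^0 · 7 and 5 = 11^0 · 5. Apply v_p(a/b) = v_p(a) − v_p(b): v_11(7/5) = 0 − 0 = 0.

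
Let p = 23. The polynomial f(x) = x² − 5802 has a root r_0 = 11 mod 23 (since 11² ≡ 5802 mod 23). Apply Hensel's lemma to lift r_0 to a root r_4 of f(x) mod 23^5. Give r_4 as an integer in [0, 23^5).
r_4 = 2121439 (mod 6436343)

Hensel's recurrence: r_{i+1} = r_i − f(r_i)·(f′(r_i))^{-1} mod 23^{i+2}, with f′(x) = 2x. Iterate:
  r_0 = 11 (mod 23)
  r_1 = 149 (mod 529)
  r_2 = 4381 (mod 12167)
  r_3 = 162552 (mod 279841)
  r_4 = 2121439 (mod 6436343)
Final: r_4 = 2121439, and one checks f(r_4) ≡ 0 mod 23^5.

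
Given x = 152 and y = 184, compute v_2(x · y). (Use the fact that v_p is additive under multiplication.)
v_2(27968) = 6

v_p(x) = 3 (factor: 152 = 2^3 · 19); v_p(y) = 3 (factor: 184 = 2^3 · 23). Additivity: v_p(xy) = v_p(x) + v_p(y) = 3 + 3 = 6. (Direct check: xy = 27968 = 2^6 · (437).)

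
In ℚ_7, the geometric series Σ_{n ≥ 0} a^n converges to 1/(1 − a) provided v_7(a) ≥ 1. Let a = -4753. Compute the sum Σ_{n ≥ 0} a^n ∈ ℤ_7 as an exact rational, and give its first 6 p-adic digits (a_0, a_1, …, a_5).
Σ a^n = 1/(1 − a) = 1/4754;  first 6 digits = (1, 0, 1, 0, 6, 6)

v_7(a) = 2 ≥ 1, so the series converges in ℤ_7 to 1/(1 − a) = 1/(1 − (-4753)) = 1/4754. Expand this rational in ℤ_7: compute digits iteratively via d_i = x_i mod 7, x_{i+1} = (x_i − d_i)/7. The first 6 digits are (1, 0, 1, 0, 6, 6).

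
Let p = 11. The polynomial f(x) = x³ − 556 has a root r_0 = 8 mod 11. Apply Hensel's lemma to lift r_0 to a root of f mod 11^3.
r_2 = 1009 (mod 1331)

Hensel: r_{i+1} = r_i − f(r_i)/f′(r_i) mod 11^{i+2}, where f′(x) = 3x². Iterate:
  r_0 = 8 (mod 11)
  r_1 = 41 (mod 121)
  r_2 = 1009 (mod 1331)
Final: r = 1009 with f(r) ≡ 0 mod 11^3.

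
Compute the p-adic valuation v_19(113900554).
v_19(113900554) = 5

v_19(n) is the largest exponent k such that 19^k divides n. Factor out: 113900554 = 19^5 · 46. (Sign doesn't affect v_p.) So v_19(113900554) = 5.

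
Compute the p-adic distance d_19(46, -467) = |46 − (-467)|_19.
d_19(46, -467) = 1/19

Step 1 — x − y = 46 − (-467) = 513. Step 2 — v_19(513) = 1 (factor: 513 = (19^1 · 27); the sign does not affect v_p). Step 3 — |x − y|_19 = 19^{-1} = 1/19.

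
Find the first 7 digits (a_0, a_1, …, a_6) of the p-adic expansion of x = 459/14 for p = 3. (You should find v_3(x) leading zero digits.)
(a_0, …, a_6) = (0, 0, 0, 1, 2, 0, 0)

v_3(459/14) = 3, so a_0 = ... = a_2 = 0. Factor out: x = 3^3 · u with u = 17/14 a unit in ℤ_3. Expand u iteratively via a_{v+i} = u_i mod 3, u_{i+1} = (u_i − a_{v+i})/3:
  u_0 = 17/14;  a_3 = 1;  u_1 = (u_0 − 1)/3 = 1/14
  u_1 = 1/14;  a_4 = 2;  u_2 = (u_1 − 2)/3 = -9/14
  u_2 = -9/14;  a_5 = 0;  u_3 = (u_2 − 0)/3 = -3/14
  u_3 = -3/14;  a_6 = 0;  u_4 = (u_3 − 0)/3 = -1/14
Digits: (0, 0, 0, 1, 2, 0, 0).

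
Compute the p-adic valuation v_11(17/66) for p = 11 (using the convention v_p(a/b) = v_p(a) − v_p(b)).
v_11(17/66) = -1

Factor powers of 11 from the numerator and denominator of the reduced fraction: 17 = 11^0 · 17 and 66 = 11^1 · 6. Apply v_p(a/b) = v_p(a) − v_p(b): v_11(17/66) = 0 − 1 = -1.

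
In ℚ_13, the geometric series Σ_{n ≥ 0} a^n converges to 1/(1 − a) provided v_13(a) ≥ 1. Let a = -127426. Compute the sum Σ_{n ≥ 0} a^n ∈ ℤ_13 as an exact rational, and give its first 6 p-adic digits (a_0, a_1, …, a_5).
Σ a^n = 1/(1 − a) = 1/127427;  first 6 digits = (1, 0, 0, 7, 8, 12)

v_13(a) = 3 ≥ 1, so the series converges in ℤ_13 to 1/(1 − a) = 1/(1 − (-127426)) = 1/127427. Expand this rational in ℤ_13: compute digits iteratively via d_i = x_i mod 13, x_{i+1} = (x_i − d_i)/13. The first 6 digits are (1, 0, 0, 7, 8, 12).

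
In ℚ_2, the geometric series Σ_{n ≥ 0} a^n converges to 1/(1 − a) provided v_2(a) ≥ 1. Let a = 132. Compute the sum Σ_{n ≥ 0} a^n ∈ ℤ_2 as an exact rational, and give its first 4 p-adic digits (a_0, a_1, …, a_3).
Σ a^n = 1/(1 − a) = -1/131;  first 4 digits = (1, 0, 1, 0)

v_2(a) = 2 ≥ 1, so the series converges in ℤ_2 to 1/(1 − a) = 1/(1 − 132) = -1/131. Expand this rational in ℤ_2: compute digits iteratively via d_i = x_i mod 2, x_{i+1} = (x_i − d_i)/2. The first 4 digits are (1, 0, 1, 0).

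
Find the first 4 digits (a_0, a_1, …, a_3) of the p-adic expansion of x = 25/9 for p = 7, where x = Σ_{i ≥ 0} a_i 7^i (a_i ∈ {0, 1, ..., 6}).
(a_0, …, a_3) = (2, 4, 1, 6)

v_7(25/9) = 0 (numerator and denominator both coprime to 7), so x ∈ ℤ_7^×. Compute digits iteratively via a_i = x_i mod 7, x_{i+1} = (x_i − a_i)/7, with x_0 = x:
  x_0 = 25/9;  a_0 = 2;  x_1 = (x_0 − 2)/7 = 1/9
  x_1 = 1/9;  a_1 = 4;  x_2 = (x_1 − 4)/7 = -5/9
  x_2 = -5/9;  a_2 = 1;  x_3 = (x_2 − 1)/7 = -2/9
  x_3 = -2/9;  a_3 = 6;  x_4 = (x_3 − 6)/7 = -8/9
Digits: (2, 4, 1, 6).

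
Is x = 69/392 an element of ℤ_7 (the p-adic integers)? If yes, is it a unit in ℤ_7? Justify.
x ∉ ℤ_7 (v_7(x) = -2 < 0)

ℤ_7 = {x ∈ ℚ_7 : v_7(x) ≥ 0} and ℤ_7^× = {x ∈ ℤ_7 : v_7(x) = 0}. Here v_7(69/392) = v_7(num) − v_7(den) = -2; compare against these criteria.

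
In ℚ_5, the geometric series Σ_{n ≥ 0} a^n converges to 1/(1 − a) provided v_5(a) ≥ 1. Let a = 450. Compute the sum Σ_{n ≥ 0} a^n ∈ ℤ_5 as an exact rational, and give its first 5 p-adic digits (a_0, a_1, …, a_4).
Σ a^n = 1/(1 − a) = -1/449;  first 5 digits = (1, 0, 3, 3, 4)

v_5(a) = 2 ≥ 1, so the series converges in ℤ_5 to 1/(1 − a) = 1/(1 − 450) = -1/449. Expand this rational in ℤ_5: compute digits iteratively via d_i = x_i mod 5, x_{i+1} = (x_i − d_i)/5. The first 5 digits are (1, 0, 3, 3, 4).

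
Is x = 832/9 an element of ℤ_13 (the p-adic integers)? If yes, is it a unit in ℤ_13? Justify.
x ∈ ℤ_13 but not a unit; v_13(x) = 1 > 0

ℤ_13 = {x ∈ ℚ_13 : v_13(x) ≥ 0} and ℤ_13^× = {x ∈ ℤ_13 : v_13(x) = 0}. Here v_13(832/9) = v_13(num) − v_13(den) = 1; compare against these criteria.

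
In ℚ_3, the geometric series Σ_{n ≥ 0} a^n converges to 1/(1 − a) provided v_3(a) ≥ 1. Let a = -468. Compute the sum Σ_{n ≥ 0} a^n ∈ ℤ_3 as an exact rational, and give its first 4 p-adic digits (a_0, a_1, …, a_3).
Σ a^n = 1/(1 − a) = 1/469;  first 4 digits = (1, 0, 2, 0)

v_3(a) = 2 ≥ 1, so the series converges in ℤ_3 to 1/(1 − a) = 1/(1 − (-468)) = 1/469. Expand this rational in ℤ_3: compute digits iteratively via d_i = x_i mod 3, x_{i+1} = (x_i − d_i)/3. The first 4 digits are (1, 0, 2, 0).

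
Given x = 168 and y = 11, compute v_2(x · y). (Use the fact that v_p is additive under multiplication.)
v_2(1848) = 3

v_p(x) = 3 (factor: 168 = 2^3 · 21); v_p(y) = 0 (factor: 11 = 2^0 · 11). Additivity: v_p(xy) = v_p(x) + v_p(y) = 3 + 0 = 3. (Direct check: xy = 1848 = 2^3 · (231).)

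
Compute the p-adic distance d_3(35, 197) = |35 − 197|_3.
d_3(35, 197) = 1/81

Step 1 — x − y = 35 − 197 = -162. Step 2 — v_3(-162) = 4 (factor: -162 = −(3^4 · 2); the sign does not affect v_p). Step 3 — |x − y|_3 = 3^{-4} = 1/81.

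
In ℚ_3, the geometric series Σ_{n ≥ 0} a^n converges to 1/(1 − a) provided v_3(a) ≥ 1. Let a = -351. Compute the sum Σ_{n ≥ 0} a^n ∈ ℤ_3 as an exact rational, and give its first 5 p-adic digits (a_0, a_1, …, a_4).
Σ a^n = 1/(1 − a) = 1/352;  first 5 digits = (1, 0, 0, 2, 1)

v_3(a) = 3 ≥ 1, so the series converges in ℤ_3 to 1/(1 − a) = 1/(1 − (-351)) = 1/352. Expand this rational in ℤ_3: compute digits iteratively via d_i = x_i mod 3, x_{i+1} = (x_i − d_i)/3. The first 5 digits are (1, 0, 0, 2, 1).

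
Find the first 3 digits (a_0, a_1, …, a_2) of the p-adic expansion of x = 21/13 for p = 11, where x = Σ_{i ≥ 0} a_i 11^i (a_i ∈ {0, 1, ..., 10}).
(a_0, …, a_2) = (5, 9, 0)

v_11(21/13) = 0 (numerator and denominator both coprime to 11), so x ∈ ℤ_11^×. Compute digits iteratively via a_i = x_i mod 11, x_{i+1} = (x_i − a_i)/11, with x_0 = x:
  x_0 = 21/13;  a_0 = 5;  x_1 = (x_0 − 5)/11 = -4/13
  x_1 = -4/13;  a_1 = 9;  x_2 = (x_1 − 9)/11 = -11/13
  x_2 = -11/13;  a_2 = 0;  x_3 = (x_2 − 0)/11 = -1/13
Digits: (5, 9, 0).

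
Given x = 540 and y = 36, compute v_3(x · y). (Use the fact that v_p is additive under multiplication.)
v_3(19440) = 5

v_p(x) = 3 (factor: 540 = 3^3 · 20); v_p(y) = 2 (factor: 36 = 3^2 · 4). Additivity: v_p(xy) = v_p(x) + v_p(y) = 3 + 2 = 5. (Direct check: xy = 19440 = 3^5 · (80).)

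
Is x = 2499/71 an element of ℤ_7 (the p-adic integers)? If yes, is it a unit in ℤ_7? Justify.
x ∈ ℤ_7 but not a unit; v_7(x) = 2 > 0

ℤ_7 = {x ∈ ℚ_7 : v_7(x) ≥ 0} and ℤ_7^× = {x ∈ ℤ_7 : v_7(x) = 0}. Here v_7(2499/71) = v_7(num) − v_7(den) = 2; compare against these criteria.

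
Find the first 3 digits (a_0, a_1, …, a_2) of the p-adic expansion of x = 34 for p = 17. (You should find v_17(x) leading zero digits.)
(a_0, …, a_2) = (0, 2, 0)

v_17(34) = 1, so a_0 = ... = a_0 = 0. Factor out: x = 17^1 · u with u = 2 a unit in ℤ_17. Expand u iteratively via a_{v+i} = u_i mod 17, u_{i+1} = (u_i − a_{v+i})/17:
  u_0 = 2;  a_1 = 2;  u_1 = (u_0 − 2)/17 = 0
  u_1 = 0;  a_2 = 0;  u_2 = (u_1 − 0)/17 = 0
Digits: (0, 2, 0).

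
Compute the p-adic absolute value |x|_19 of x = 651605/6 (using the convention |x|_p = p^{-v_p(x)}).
|651605/6|_19 = 1/130321

Step 1 — compute v_19(x) by factoring powers of 19 out of the numerator and denominator: v_19(651605/6) = 4. Step 2 — apply |x|_p = p^{-v_p(x)} = 19^{-4} = 1/130321.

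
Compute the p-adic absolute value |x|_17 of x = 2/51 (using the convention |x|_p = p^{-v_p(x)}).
|2/51|_17 = 17

Step 1 — compute v_17(x) by factoring powers of 17 out of the numerator and denominator: v_17(2/51) = -1. Step 2 — apply |x|_p = p^{-v_p(x)} = 17^{1} = 17.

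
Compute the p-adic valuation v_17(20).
v_17(20) = 0

v_17(n) is the largest exponent k such that 17^k divides n. Factor out: 20 = 17^0 · 20. (Sign doesn't affect v_p.) So v_17(20) = 0.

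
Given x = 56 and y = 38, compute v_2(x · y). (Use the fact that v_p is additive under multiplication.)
v_2(2128) = 4

v_p(x) = 3 (factor: 56 = 2^3 · 7); v_p(y) = 1 (factor: 38 = 2^1 · 19). Additivity: v_p(xy) = v_p(x) + v_p(y) = 3 + 1 = 4. (Direct check: xy = 2128 = 2^4 · (133).)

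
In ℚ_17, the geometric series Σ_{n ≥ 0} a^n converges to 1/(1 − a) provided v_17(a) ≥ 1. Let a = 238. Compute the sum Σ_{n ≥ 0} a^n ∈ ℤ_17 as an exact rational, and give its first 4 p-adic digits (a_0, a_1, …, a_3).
Σ a^n = 1/(1 − a) = -1/237;  first 4 digits = (1, 14, 9, 1)

v_17(a) = 1 ≥ 1, so the series converges in ℤ_17 to 1/(1 − a) = 1/(1 − 238) = -1/237. Expand this rational in ℤ_17: compute digits iteratively via d_i = x_i mod 17, x_{i+1} = (x_i − d_i)/17. The first 4 digits are (1, 14, 9, 1).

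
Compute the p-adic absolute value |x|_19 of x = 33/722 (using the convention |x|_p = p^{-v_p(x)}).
|33/722|_19 = 361

Step 1 — compute v_19(x) by factoring powers of 19 out of the numerator and denominator: v_19(33/722) = -2. Step 2 — apply |x|_p = p^{-v_p(x)} = 19^{2} = 361.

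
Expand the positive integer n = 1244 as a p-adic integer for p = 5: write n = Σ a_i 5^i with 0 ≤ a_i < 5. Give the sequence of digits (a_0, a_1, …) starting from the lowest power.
(a_0, a_1, …) = (4, 3, 4, 4, 1)

Repeated division by 5 gives the digits low-to-high: 1244 = 4 + 3·5^1 + 4·5^2 + 4·5^3 + 1·5^4. Digit sequence: (4, 3, 4, 4, 1).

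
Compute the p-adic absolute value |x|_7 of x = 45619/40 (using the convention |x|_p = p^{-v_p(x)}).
|45619/40|_7 = 1/2401

Step 1 — compute v_7(x) by factoring powers of 7 out of the numerator and denominator: v_7(45619/40) = 4. Step 2 — apply |x|_p = p^{-v_p(x)} = 7^{-4} = 1/2401.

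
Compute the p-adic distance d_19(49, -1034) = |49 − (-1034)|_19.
d_19(49, -1034) = 1/361

Step 1 — x − y = 49 − (-1034) = 1083. Step 2 — v_19(1083) = 2 (factor: 1083 = (19^2 · 3); the sign does not affect v_p). Step 3 — |x − y|_19 = 19^{-2} = 1/361.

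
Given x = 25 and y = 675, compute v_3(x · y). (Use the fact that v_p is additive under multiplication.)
v_3(16875) = 3

v_p(x) = 0 (factor: 25 = 3^0 · 25); v_p(y) = 3 (factor: 675 = 3^3 · 25). Additivity: v_p(xy) = v_p(x) + v_p(y) = 0 + 3 = 3. (Direct check: xy = 16875 = 3^3 · (625).)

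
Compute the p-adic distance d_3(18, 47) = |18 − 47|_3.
d_3(18, 47) = 1

Step 1 — x − y = 18 − 47 = -29. Step 2 — v_3(-29) = 0 (factor: -29 = −(3^0 · 29); the sign does not affect v_p). Step 3 — |x − y|_3 = 3^{0} = 1.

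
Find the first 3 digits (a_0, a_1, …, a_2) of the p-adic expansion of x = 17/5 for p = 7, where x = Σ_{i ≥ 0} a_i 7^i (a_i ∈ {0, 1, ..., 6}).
(a_0, …, a_2) = (2, 3, 1)

v_7(17/5) = 0 (numerator and denominator both coprime to 7), so x ∈ ℤ_7^×. Compute digits iteratively via a_i = x_i mod 7, x_{i+1} = (x_i − a_i)/7, with x_0 = x:
  x_0 = 17/5;  a_0 = 2;  x_1 = (x_0 − 2)/7 = 1/5
  x_1 = 1/5;  a_1 = 3;  x_2 = (x_1 − 3)/7 = -2/5
  x_2 = -2/5;  a_2 = 1;  x_3 = (x_2 − 1)/7 = -1/5
Digits: (2, 3, 1).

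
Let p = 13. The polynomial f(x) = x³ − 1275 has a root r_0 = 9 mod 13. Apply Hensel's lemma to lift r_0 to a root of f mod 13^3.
r_2 = 633 (mod 2197)

Hensel: r_{i+1} = r_i − f(r_i)/f′(r_i) mod 13^{i+2}, where f′(x) = 3x². Iterate:
  r_0 = 9 (mod 13)
  r_1 = 126 (mod 169)
  r_2 = 633 (mod 2197)
Final: r = 633 with f(r) ≡ 0 mod 13^3.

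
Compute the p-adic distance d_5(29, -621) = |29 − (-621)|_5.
d_5(29, -621) = 1/25

Step 1 — x − y = 29 − (-621) = 650. Step 2 — v_5(650) = 2 (factor: 650 = (5^2 · 26); the sign does not affect v_p). Step 3 — |x − y|_5 = 5^{-2} = 1/25.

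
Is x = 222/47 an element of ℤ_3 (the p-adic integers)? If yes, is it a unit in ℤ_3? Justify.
x ∈ ℤ_3 but not a unit; v_3(x) = 1 > 0

ℤ_3 = {x ∈ ℚ_3 : v_3(x) ≥ 0} and ℤ_3^× = {x ∈ ℤ_3 : v_3(x) = 0}. Here v_3(222/47) = v_3(num) − v_3(den) = 1; compare against these criteria.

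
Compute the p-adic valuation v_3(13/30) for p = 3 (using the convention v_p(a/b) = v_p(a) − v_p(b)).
v_3(13/30) = -1

Factor powers of 3 from the numerator and denominator of the reduced fraction: 13 = 3^0 · 13 and 30 = 3^1 · 10. Apply v_p(a/b) = v_p(a) − v_p(b): v_3(13/30) = 0 − 1 = -1.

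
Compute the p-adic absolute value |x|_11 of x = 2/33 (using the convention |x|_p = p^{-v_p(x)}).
|2/33|_11 = 11

Step 1 — compute v_11(x) by factoring powers of 11 out of the numerator and denominator: v_11(2/33) = -1. Step 2 — apply |x|_p = p^{-v_p(x)} = 11^{1} = 11.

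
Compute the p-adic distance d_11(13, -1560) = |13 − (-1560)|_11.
d_11(13, -1560) = 1/121

Step 1 — x − y = 13 − (-1560) = 1573. Step 2 — v_11(1573) = 2 (factor: 1573 = (11^2 · 13); the sign does not affect v_p). Step 3 — |x − y|_11 = 11^{-2} = 1/121.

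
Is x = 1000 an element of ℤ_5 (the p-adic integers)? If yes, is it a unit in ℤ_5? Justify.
x ∈ ℤ_5 but not a unit; v_5(x) = 3 > 0

ℤ_5 = {x ∈ ℚ_5 : v_5(x) ≥ 0} and ℤ_5^× = {x ∈ ℤ_5 : v_5(x) = 0}. Here v_5(1000) = v_5(num) − v_5(den) = 3; compare against these criteria.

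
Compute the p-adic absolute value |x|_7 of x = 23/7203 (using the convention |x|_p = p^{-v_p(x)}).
|23/7203|_7 = 2401

Step 1 — compute v_7(x) by factoring powers of 7 out of the numerator and denominator: v_7(23/7203) = -4. Step 2 — apply |x|_p = p^{-v_p(x)} = 7^{4} = 2401.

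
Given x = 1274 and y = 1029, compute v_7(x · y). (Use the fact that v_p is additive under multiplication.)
v_7(1310946) = 5

v_p(x) = 2 (factor: 1274 = 7^2 · 26); v_p(y) = 3 (factor: 1029 = 7^3 · 3). Additivity: v_p(xy) = v_p(x) + v_p(y) = 2 + 3 = 5. (Direct check: xy = 1310946 = 7^5 · (78).)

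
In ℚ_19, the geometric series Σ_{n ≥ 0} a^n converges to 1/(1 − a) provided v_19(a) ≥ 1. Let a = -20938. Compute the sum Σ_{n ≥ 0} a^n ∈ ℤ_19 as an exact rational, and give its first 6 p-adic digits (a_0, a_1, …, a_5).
Σ a^n = 1/(1 − a) = 1/20939;  first 6 digits = (1, 0, 18, 15, 0, 6)

v_19(a) = 2 ≥ 1, so the series converges in ℤ_19 to 1/(1 − a) = 1/(1 − (-20938)) = 1/20939. Expand this rational in ℤ_19: compute digits iteratively via d_i = x_i mod 19, x_{i+1} = (x_i − d_i)/19. The first 6 digits are (1, 0, 18, 15, 0, 6).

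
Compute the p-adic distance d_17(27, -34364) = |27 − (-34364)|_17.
d_17(27, -34364) = 1/4913

Step 1 — x − y = 27 − (-34364) = 34391. Step 2 — v_17(34391) = 3 (factor: 34391 = (17^3 · 7); the sign does not affect v_p). Step 3 — |x − y|_17 = 17^{-3} = 1/4913.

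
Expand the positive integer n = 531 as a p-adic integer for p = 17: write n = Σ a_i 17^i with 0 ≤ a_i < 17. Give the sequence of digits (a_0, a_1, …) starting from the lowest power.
(a_0, a_1, …) = (4, 14, 1)

Repeated division by 17 gives the digits low-to-high: 531 = 4 + 14·17^1 + 1·17^2. Digit sequence: (4, 14, 1).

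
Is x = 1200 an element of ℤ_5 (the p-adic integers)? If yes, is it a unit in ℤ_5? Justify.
x ∈ ℤ_5 but not a unit; v_5(x) = 2 > 0

ℤ_5 = {x ∈ ℚ_5 : v_5(x) ≥ 0} and ℤ_5^× = {x ∈ ℤ_5 : v_5(x) = 0}. Here v_5(1200) = v_5(num) − v_5(den) = 2; compare against these criteria.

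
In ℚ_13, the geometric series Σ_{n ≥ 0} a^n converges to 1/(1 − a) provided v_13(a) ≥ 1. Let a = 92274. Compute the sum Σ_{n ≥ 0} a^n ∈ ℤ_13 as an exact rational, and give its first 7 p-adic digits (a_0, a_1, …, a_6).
Σ a^n = 1/(1 − a) = -1/92273;  first 7 digits = (1, 0, 0, 3, 3, 0, 9)

v_13(a) = 3 ≥ 1, so the series converges in ℤ_13 to 1/(1 − a) = 1/(1 − 92274) = -1/92273. Expand this rational in ℤ_13: compute digits iteratively via d_i = x_i mod 13, x_{i+1} = (x_i − d_i)/13. The first 7 digits are (1, 0, 0, 3, 3, 0, 9).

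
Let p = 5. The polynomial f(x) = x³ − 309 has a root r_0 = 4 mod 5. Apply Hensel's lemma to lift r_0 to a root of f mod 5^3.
r_2 = 44 (mod 125)

Hensel: r_{i+1} = r_i − f(r_i)/f′(r_i) mod 5^{i+2}, where f′(x) = 3x². Iterate:
  r_0 = 4 (mod 5)
  r_1 = 19 (mod 25)
  r_2 = 44 (mod 125)
Final: r = 44 with f(r) ≡ 0 mod 5^3.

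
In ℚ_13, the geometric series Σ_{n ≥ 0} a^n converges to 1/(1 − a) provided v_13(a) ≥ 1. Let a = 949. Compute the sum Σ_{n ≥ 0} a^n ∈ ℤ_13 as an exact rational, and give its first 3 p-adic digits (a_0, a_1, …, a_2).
Σ a^n = 1/(1 − a) = -1/948;  first 3 digits = (1, 8, 4)

v_13(a) = 1 ≥ 1, so the series converges in ℤ_13 to 1/(1 − a) = 1/(1 − 949) = -1/948. Expand this rational in ℤ_13: compute digits iteratively via d_i = x_i mod 13, x_{i+1} = (x_i − d_i)/13. The first 3 digits are (1, 8, 4).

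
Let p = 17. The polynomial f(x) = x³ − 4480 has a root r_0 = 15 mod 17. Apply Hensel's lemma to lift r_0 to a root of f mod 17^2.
r_1 = 83 (mod 289)

Hensel: r_{i+1} = r_i − f(r_i)/f′(r_i) mod 17^{i+2}, where f′(x) = 3x². Iterate:
  r_0 = 15 (mod 17)
  r_1 = 83 (mod 289)
Final: r = 83 with f(r) ≡ 0 mod 17^2.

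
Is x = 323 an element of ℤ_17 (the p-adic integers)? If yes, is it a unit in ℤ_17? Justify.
x ∈ ℤ_17 but not a unit; v_17(x) = 1 > 0

ℤ_17 = {x ∈ ℚ_17 : v_17(x) ≥ 0} and ℤ_17^× = {x ∈ ℤ_17 : v_17(x) = 0}. Here v_17(323) = v_17(num) − v_17(den) = 1; compare against these criteria.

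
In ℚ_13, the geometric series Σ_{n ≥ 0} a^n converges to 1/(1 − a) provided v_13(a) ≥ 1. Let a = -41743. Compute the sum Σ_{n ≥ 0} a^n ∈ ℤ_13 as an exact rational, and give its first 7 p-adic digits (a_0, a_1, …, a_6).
Σ a^n = 1/(1 − a) = 1/41744;  first 7 digits = (1, 0, 0, 7, 11, 12, 9)

v_13(a) = 3 ≥ 1, so the series converges in ℤ_13 to 1/(1 − a) = 1/(1 − (-41743)) = 1/41744. Expand this rational in ℤ_13: compute digits iteratively via d_i = x_i mod 13, x_{i+1} = (x_i − d_i)/13. The first 7 digits are (1, 0, 0, 7, 11, 12, 9).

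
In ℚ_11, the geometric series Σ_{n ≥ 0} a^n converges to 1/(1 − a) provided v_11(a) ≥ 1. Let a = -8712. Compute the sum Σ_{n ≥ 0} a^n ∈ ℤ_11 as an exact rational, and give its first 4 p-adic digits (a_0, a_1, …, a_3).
Σ a^n = 1/(1 − a) = 1/8713;  first 4 digits = (1, 0, 5, 4)

v_11(a) = 2 ≥ 1, so the series converges in ℤ_11 to 1/(1 − a) = 1/(1 − (-8712)) = 1/8713. Expand this rational in ℤ_11: compute digits iteratively via d_i = x_i mod 11, x_{i+1} = (x_i − d_i)/11. The first 4 digits are (1, 0, 5, 4).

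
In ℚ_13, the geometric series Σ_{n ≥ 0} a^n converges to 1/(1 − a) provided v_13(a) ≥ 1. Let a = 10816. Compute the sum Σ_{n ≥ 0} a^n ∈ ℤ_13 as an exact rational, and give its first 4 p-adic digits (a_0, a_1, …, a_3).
Σ a^n = 1/(1 − a) = -1/10815;  first 4 digits = (1, 0, 12, 4)

v_13(a) = 2 ≥ 1, so the series converges in ℤ_13 to 1/(1 − a) = 1/(1 − 10816) = -1/10815. Expand this rational in ℤ_13: compute digits iteratively via d_i = x_i mod 13, x_{i+1} = (x_i − d_i)/13. The first 4 digits are (1, 0, 12, 4).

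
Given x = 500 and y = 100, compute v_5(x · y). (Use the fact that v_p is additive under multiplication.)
v_5(50000) = 5

v_p(x) = 3 (factor: 500 = 5^3 · 4); v_p(y) = 2 (factor: 100 = 5^2 · 4). Additivity: v_p(xy) = v_p(x) + v_p(y) = 3 + 2 = 5. (Direct check: xy = 50000 = 5^5 · (16).)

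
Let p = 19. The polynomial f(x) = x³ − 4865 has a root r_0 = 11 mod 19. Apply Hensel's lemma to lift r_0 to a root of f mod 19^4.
r_3 = 25965 (mod 130321)

Hensel: r_{i+1} = r_i − f(r_i)/f′(r_i) mod 19^{i+2}, where f′(x) = 3x². Iterate:
  r_0 = 11 (mod 19)
  r_1 = 334 (mod 361)
  r_2 = 5388 (mod 6859)
  r_3 = 25965 (mod 130321)
Final: r = 25965 with f(r) ≡ 0 mod 19^4.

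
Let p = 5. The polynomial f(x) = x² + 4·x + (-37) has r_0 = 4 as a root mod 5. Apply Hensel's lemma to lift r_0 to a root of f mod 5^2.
r_1 = 19 (mod 25)

Hensel: r_{i+1} = r_i − f(r_i)·(f′(r_i))^{-1} mod 5^{i+2}, f′(x) = 2x + 4. Iterate:
  r_0 = 4 (mod 5)
  r_1 = 19 (mod 25)
Final: r = 19 satisfies f(r) ≡ 0 mod 5^2.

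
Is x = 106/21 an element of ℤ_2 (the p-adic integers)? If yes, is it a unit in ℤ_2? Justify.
x ∈ ℤ_2 but not a unit; v_2(x) = 1 > 0

ℤ_2 = {x ∈ ℚ_2 : v_2(x) ≥ 0} and ℤ_2^× = {x ∈ ℤ_2 : v_2(x) = 0}. Here v_2(106/21) = v_2(num) − v_2(den) = 1; compare against these criteria.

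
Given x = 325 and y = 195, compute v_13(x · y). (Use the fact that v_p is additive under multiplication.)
v_13(63375) = 2

v_p(x) = 1 (factor: 325 = 13^1 · 25); v_p(y) = 1 (factor: 195 = 13^1 · 15). Additivity: v_p(xy) = v_p(x) + v_p(y) = 1 + 1 = 2. (Direct check: xy = 63375 = 13^2 · (375).)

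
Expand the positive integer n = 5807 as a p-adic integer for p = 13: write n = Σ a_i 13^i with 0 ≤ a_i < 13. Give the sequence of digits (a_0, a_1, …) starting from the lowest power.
(a_0, a_1, …) = (9, 4, 8, 2)

Repeated division by 13 gives the digits low-to-high: 5807 = 9 + 4·13^1 + 8·13^2 + 2·13^3. Digit sequence: (9, 4, 8, 2).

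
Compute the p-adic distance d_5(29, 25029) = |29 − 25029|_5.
d_5(29, 25029) = 1/3125

Step 1 — x − y = 29 − 25029 = -25000. Step 2 — v_5(-25000) = 5 (factor: -25000 = −(5^5 · 8); the sign does not affect v_p). Step 3 — |x − y|_5 = 5^{-5} = 1/3125.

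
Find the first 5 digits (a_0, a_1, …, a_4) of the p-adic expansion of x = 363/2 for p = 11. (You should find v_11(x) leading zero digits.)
(a_0, …, a_4) = (0, 0, 7, 5, 5)

v_11(363/2) = 2, so a_0 = ... = a_1 = 0. Factor out: x = 11^2 · u with u = 3/2 a unit in ℤ_11. Expand u iteratively via a_{v+i} = u_i mod 11, u_{i+1} = (u_i − a_{v+i})/11:
  u_0 = 3/2;  a_2 = 7;  u_1 = (u_0 − 7)/11 = -1/2
  u_1 = -1/2;  a_3 = 5;  u_2 = (u_1 − 5)/11 = -1/2
  u_2 = -1/2;  a_4 = 5;  u_3 = (u_2 − 5)/11 = -1/2
Digits: (0, 0, 7, 5, 5).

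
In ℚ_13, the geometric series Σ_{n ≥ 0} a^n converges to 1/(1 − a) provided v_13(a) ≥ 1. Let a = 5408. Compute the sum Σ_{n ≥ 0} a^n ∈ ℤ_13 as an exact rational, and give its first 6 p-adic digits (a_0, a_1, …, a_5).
Σ a^n = 1/(1 − a) = -1/5407;  first 6 digits = (1, 0, 6, 2, 10, 0)

v_13(a) = 2 ≥ 1, so the series converges in ℤ_13 to 1/(1 − a) = 1/(1 − 5408) = -1/5407. Expand this rational in ℤ_13: compute digits iteratively via d_i = x_i mod 13, x_{i+1} = (x_i − d_i)/13. The first 6 digits are (1, 0, 6, 2, 10, 0).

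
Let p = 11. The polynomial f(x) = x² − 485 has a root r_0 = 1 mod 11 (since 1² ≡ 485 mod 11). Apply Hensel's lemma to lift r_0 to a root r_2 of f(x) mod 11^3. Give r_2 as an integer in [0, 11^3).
r_2 = 243 (mod 1331)

Hensel's recurrence: r_{i+1} = r_i − f(r_i)·(f′(r_i))^{-1} mod 11^{i+2}, with f′(x) = 2x. Iterate:
  r_0 = 1 (mod 11)
  r_1 = 1 (mod 121)
  r_2 = 243 (mod 1331)
Final: r_2 = 243, and one checks f(r_2) ≡ 0 mod 11^3.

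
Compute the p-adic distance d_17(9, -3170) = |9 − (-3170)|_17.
d_17(9, -3170) = 1/289

Step 1 — x − y = 9 − (-3170) = 3179. Step 2 — v_17(3179) = 2 (factor: 3179 = (17^2 · 11); the sign does not affect v_p). Step 3 — |x − y|_17 = 17^{-2} = 1/289.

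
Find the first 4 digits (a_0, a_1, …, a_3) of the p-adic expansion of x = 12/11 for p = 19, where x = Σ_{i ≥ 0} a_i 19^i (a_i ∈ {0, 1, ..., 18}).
(a_0, …, a_3) = (8, 10, 15, 13)

v_19(12/11) = 0 (numerator and denominator both coprime to 19), so x ∈ ℤ_19^×. Compute digits iteratively via a_i = x_i mod 19, x_{i+1} = (x_i − a_i)/19, with x_0 = x:
  x_0 = 12/11;  a_0 = 8;  x_1 = (x_0 − 8)/19 = -4/11
  x_1 = -4/11;  a_1 = 10;  x_2 = (x_1 − 10)/19 = -6/11
  x_2 = -6/11;  a_2 = 15;  x_3 = (x_2 − 15)/19 = -9/11
  x_3 = -9/11;  a_3 = 13;  x_4 = (x_3 − 13)/19 = -8/11
Digits: (8, 10, 15, 13).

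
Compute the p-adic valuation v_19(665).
v_19(665) = 1

v_19(n) is the largest exponent k such that 19^k divides n. Factor out: 665 = 19^1 · 35. (Sign doesn't affect v_p.) So v_19(665) = 1.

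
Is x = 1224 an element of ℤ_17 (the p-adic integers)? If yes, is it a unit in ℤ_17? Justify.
x ∈ ℤ_17 but not a unit; v_17(x) = 1 > 0

ℤ_17 = {x ∈ ℚ_17 : v_17(x) ≥ 0} and ℤ_17^× = {x ∈ ℤ_17 : v_17(x) = 0}. Here v_17(1224) = v_17(num) − v_17(den) = 1; compare against these criteria.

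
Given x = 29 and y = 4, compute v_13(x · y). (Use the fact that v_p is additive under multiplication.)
v_13(116) = 0

v_p(x) = 0 (factor: 29 = 13^0 · 29); v_p(y) = 0 (factor: 4 = 13^0 · 4). Additivity: v_p(xy) = v_p(x) + v_p(y) = 0 + 0 = 0. (Direct check: xy = 116 = 13^0 · (116).)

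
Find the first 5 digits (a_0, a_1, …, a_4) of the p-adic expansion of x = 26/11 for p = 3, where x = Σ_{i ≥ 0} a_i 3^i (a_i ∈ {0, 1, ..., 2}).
(a_0, …, a_4) = (1, 1, 2, 2, 1)

v_3(26/11) = 0 (numerator and denominator both coprime to 3), so x ∈ ℤ_3^×. Compute digits iteratively via a_i = x_i mod 3, x_{i+1} = (x_i − a_i)/3, with x_0 = x:
  x_0 = 26/11;  a_0 = 1;  x_1 = (x_0 − 1)/3 = 5/11
  x_1 = 5/11;  a_1 = 1;  x_2 = (x_1 − 1)/3 = -2/11
  x_2 = -2/11;  a_2 = 2;  x_3 = (x_2 − 2)/3 = -8/11
  x_3 = -8/11;  a_3 = 2;  x_4 = (x_3 − 2)/3 = -10/11
  x_4 = -10/11;  a_4 = 1;  x_5 = (x_4 − 1)/3 = -7/11
Digits: (1, 1, 2, 2, 1).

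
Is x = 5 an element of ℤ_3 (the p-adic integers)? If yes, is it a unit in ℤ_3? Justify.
x ∈ ℤ_3^× (unit); v_3(x) = 0

ℤ_3 = {x ∈ ℚ_3 : v_3(x) ≥ 0} and ℤ_3^× = {x ∈ ℤ_3 : v_3(x) = 0}. Here v_3(5) = v_3(num) − v_3(den) = 0; compare against these criteria.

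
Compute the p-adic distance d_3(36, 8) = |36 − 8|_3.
d_3(36, 8) = 1

Step 1 — x − y = 36 − 8 = 28. Step 2 — v_3(28) = 0 (factor: 28 = (3^0 · 28); the sign does not affect v_p). Step 3 — |x − y|_3 = 3^{0} = 1.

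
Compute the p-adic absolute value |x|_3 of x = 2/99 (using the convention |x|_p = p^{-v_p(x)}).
|2/99|_3 = 9

Step 1 — compute v_3(x) by factoring powers of 3 out of the numerator and denominator: v_3(2/99) = -2. Step 2 — apply |x|_p = p^{-v_p(x)} = 3^{2} = 9.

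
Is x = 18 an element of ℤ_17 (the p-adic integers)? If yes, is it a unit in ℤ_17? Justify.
x ∈ ℤ_17^× (unit); v_17(x) = 0

ℤ_17 = {x ∈ ℚ_17 : v_17(x) ≥ 0} and ℤ_17^× = {x ∈ ℤ_17 : v_17(x) = 0}. Here v_17(18) = v_17(num) − v_17(den) = 0; compare against these criteria.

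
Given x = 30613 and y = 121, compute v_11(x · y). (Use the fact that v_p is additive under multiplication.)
v_11(3704173) = 5

v_p(x) = 3 (factor: 30613 = 11^3 · 23); v_p(y) = 2 (factor: 121 = 11^2 · 1). Additivity: v_p(xy) = v_p(x) + v_p(y) = 3 + 2 = 5. (Direct check: xy = 3704173 = 11^5 · (23).)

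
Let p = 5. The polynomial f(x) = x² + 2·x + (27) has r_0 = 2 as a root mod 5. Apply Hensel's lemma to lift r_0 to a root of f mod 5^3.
r_2 = 42 (mod 125)

Hensel: r_{i+1} = r_i − f(r_i)·(f′(r_i))^{-1} mod 5^{i+2}, f′(x) = 2x + 2. Iterate:
  r_0 = 2 (mod 5)
  r_1 = 17 (mod 25)
  r_2 = 42 (mod 125)
Final: r = 42 satisfies f(r) ≡ 0 mod 5^3.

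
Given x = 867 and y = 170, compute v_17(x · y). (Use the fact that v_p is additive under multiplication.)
v_17(147390) = 3

v_p(x) = 2 (factor: 867 = 17^2 · 3); v_p(y) = 1 (factor: 170 = 17^1 · 10). Additivity: v_p(xy) = v_p(x) + v_p(y) = 2 + 1 = 3. (Direct check: xy = 147390 = 17^3 · (30).)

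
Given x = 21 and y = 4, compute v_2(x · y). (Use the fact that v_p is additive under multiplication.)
v_2(84) = 2

v_p(x) = 0 (factor: 21 = 2^0 · 21); v_p(y) = 2 (factor: 4 = 2^2 · 1). Additivity: v_p(xy) = v_p(x) + v_p(y) = 0 + 2 = 2. (Direct check: xy = 84 = 2^2 · (21).)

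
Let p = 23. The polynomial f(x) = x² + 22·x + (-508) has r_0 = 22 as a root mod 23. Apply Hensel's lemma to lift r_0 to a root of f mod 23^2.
r_1 = 528 (mod 529)

Hensel: r_{i+1} = r_i − f(r_i)·(f′(r_i))^{-1} mod 23^{i+2}, f′(x) = 2x + 22. Iterate:
  r_0 = 22 (mod 23)
  r_1 = 528 (mod 529)
Final: r = 528 satisfies f(r) ≡ 0 mod 23^2.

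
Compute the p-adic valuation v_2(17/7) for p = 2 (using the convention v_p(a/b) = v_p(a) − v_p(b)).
v_2(17/7) = 0

Factor powers of 2 from the numerator and denominator of the reduced fraction: 17 = 2^0 · 17 and 7 = 2^0 · 7. Apply v_p(a/b) = v_p(a) − v_p(b): v_2(17/7) = 0 − 0 = 0.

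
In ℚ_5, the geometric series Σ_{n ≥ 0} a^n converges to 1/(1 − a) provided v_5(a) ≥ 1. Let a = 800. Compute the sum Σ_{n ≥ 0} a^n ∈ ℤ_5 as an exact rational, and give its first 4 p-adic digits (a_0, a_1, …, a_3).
Σ a^n = 1/(1 − a) = -1/799;  first 4 digits = (1, 0, 2, 1)

v_5(a) = 2 ≥ 1, so the series converges in ℤ_5 to 1/(1 − a) = 1/(1 − 800) = -1/799. Expand this rational in ℤ_5: compute digits iteratively via d_i = x_i mod 5, x_{i+1} = (x_i − d_i)/5. The first 4 digits are (1, 0, 2, 1).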